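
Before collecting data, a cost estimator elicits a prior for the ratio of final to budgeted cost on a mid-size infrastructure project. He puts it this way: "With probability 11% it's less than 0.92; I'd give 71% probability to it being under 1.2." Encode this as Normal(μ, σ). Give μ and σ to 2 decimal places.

μ = 1.11, σ = 0.16

For Normal(μ,σ), the p-quantile is μ + z_p·σ. Here z_{0.11} = -1.227, z_{0.71} = 0.5534.
So 0.92 = μ − 1.227σ and 1.2 = μ + 0.5534σ.
Subtracting: σ = (1.2 − 0.92)/(0.5534 − (-1.227)) = 0.16.
Then μ = 0.92 − (-1.227)·0.16 = 1.11.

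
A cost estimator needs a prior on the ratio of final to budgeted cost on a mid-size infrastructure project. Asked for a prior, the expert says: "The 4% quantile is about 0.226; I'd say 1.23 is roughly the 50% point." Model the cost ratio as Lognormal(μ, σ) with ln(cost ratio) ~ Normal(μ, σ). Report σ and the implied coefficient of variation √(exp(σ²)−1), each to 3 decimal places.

σ ≈ 0.968, CV ≈ 1.245

If T ~ Lognormal(μ,σ) then ln T ~ Normal(μ,σ), so the p-quantile of ln T is μ + z_p·σ.
ln(0.226) = -1.487 and ln(1.23) = 0.207; z_{0.04} = -1.751, z_{0.5} = 0.
σ = (0.207 − -1.487)/(0 − (-1.751)) = 0.968.
μ = -1.487 − (-1.751)·0.968 = 0.207.
CV = √(exp(σ²)−1) = √(exp(0.9365)−1) = 1.245.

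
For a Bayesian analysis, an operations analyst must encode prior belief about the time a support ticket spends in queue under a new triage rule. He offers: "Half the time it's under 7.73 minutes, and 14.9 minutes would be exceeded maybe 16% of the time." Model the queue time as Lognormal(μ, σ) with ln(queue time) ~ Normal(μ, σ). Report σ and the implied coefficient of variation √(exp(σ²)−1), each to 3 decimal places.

If T ~ Lognormal(μ,σ) then ln T ~ Normal(μ,σ), so the p-quantile of ln T is μ + z_p·σ.
ln(7.73) = 2.045 and ln(14.9) = 2.701; z_{0.5} = 0, z_{0.84} = 0.9945.
σ = (2.701 − 2.045)/(0.9945 − (0)) = 0.660.
μ = 2.045 − (0)·0.660 = 2.045.
CV = √(exp(σ²)−1) = √(exp(0.4355)−1) = 0.739.

σ ≈ 0.660, CV ≈ 0.739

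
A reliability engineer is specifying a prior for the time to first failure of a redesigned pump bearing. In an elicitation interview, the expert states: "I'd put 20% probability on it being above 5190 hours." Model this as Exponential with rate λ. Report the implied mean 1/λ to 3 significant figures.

mean ≈ 3220 hours

P(T > 5190.0) = e^(−λ·5190.0) = 0.2, so λ = −ln(0.2)/5190.0 = 0.00031.
Mean = 1/λ = 3220 hours.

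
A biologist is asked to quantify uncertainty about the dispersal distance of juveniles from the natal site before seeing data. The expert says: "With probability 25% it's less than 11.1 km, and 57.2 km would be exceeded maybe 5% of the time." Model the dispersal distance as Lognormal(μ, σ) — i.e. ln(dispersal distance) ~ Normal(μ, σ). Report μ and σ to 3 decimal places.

μ ≈ 2.884, σ ≈ 0.707

If T ~ Lognormal(μ,σ) then ln T ~ Normal(μ,σ), so the p-quantile of ln T is μ + z_p·σ.
ln(11.1) = 2.407 and ln(57.2) = 4.047; z_{0.25} = -0.6745, z_{0.95} = 1.645.
σ = (4.047 − 2.407)/(1.645 − (-0.6745)) = 0.707.
μ = 2.407 − (-0.6745)·0.707 = 2.884.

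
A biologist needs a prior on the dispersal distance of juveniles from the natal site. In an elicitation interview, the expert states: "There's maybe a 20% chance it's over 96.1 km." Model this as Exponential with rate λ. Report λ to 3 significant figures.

λ ≈ 0.0167

P(T > 96.1) = e^(−λ·96.1) = 0.2, so λ = −ln(0.2)/96.1 = 0.0167.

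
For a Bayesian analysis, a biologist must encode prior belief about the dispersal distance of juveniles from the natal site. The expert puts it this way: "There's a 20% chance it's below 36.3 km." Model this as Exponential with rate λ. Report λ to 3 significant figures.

P(T < 36.3) = 1 − e^(−λ·36.3) = 0.2, so λ = −ln(1−0.2)/36.3 = −ln(0.8)/36.3 = 0.00615.

λ ≈ 0.00615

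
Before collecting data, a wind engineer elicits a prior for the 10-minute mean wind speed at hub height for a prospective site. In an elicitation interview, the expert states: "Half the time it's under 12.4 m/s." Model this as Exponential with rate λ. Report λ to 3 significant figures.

Exponential median = ln 2 / λ, so λ = ln 2 / 12.4 = 0.0559.

λ ≈ 0.0559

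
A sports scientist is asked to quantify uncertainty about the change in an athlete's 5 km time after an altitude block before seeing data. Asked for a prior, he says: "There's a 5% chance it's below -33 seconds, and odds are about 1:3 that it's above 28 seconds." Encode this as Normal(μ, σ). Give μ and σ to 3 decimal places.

μ = 10.261, σ = 26.301

For Normal(μ,σ), the p-quantile is μ + z_p·σ. Here z_{0.05} = -1.645, z_{0.75} = 0.6745.
So -33 = μ − 1.645σ and 28 = μ + 0.6745σ.
Subtracting: σ = (28 − -33)/(0.6745 − (-1.645)) = 26.301.
Then μ = -33 − (-1.645)·26.301 = 10.261.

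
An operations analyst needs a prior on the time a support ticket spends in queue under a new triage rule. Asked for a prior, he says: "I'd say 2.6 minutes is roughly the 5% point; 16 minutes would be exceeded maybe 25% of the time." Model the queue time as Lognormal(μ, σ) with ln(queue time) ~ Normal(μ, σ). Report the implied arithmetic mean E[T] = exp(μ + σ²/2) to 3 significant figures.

If T ~ Lognormal(μ,σ) then ln T ~ Normal(μ,σ), so the p-quantile of ln T is μ + z_p·σ.
ln(2.6) = 0.9555 and ln(16) = 2.773; z_{0.05} = -1.645, z_{0.75} = 0.6745.
σ = (2.773 − 0.9555)/(0.6745 − (-1.645)) = 0.783.
μ = 0.9555 − (-1.645)·0.783 = 2.244.
E[T] = exp(μ + σ²/2) = exp(2.244 + 0.3069) = 12.8 minutes.

E[T] ≈ 12.8 minutes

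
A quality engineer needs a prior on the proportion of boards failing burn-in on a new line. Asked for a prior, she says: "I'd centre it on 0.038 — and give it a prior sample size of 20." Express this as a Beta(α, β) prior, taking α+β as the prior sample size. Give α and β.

α = 0.76, β = 19.24

Under the effective-sample-size interpretation, Beta(α, β) has prior mean α/(α+β) and prior sample size α+β.
So α+β = 20 and α/(α+β) = 0.038, giving α = 0.038·20 = 0.76 and β = 20 − 0.76 = 19.24.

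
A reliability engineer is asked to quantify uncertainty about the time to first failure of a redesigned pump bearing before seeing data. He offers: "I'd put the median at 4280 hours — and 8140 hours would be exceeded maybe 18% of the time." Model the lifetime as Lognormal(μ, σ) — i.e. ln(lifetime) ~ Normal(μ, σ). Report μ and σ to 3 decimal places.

If T ~ Lognormal(μ,σ) then ln T ~ Normal(μ,σ), so the p-quantile of ln T is μ + z_p·σ.
ln(4280) = 8.362 and ln(8140) = 9.005; z_{0.5} = 0, z_{0.82} = 0.9154.
σ = (9.005 − 8.362)/(0.9154 − (0)) = 0.702.
μ = 8.362 − (0)·0.702 = 8.362.

μ ≈ 8.362, σ ≈ 0.702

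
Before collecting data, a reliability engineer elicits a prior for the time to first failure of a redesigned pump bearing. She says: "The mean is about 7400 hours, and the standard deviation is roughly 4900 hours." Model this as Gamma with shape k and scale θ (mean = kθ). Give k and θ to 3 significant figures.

k ≈ 2.28, θ ≈ 3240

For Gamma(k, scale θ): mean = kθ, variance = kθ², so CV = 1/√k.
CV = SD/mean = 4900/7400 = 0.6622, hence k = 1/CV² = 2.28.
Then θ = mean/k = 7400/2.28 = 3240.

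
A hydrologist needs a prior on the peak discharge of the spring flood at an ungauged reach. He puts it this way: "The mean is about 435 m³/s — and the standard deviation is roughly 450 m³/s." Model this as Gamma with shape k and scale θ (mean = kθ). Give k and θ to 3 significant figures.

k ≈ 0.934, θ ≈ 466

For Gamma(k, scale θ): mean = kθ, variance = kθ², so CV = 1/√k.
CV = SD/mean = 450/435 = 1.034, hence k = 1/CV² = 0.934.
Then θ = mean/k = 435/0.934 = 466.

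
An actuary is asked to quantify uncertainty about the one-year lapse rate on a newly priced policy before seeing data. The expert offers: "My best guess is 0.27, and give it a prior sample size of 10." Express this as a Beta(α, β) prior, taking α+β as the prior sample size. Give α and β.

Under the effective-sample-size interpretation, Beta(α, β) has prior mean α/(α+β) and prior sample size α+β.
So α+β = 10 and α/(α+β) = 0.27, giving α = 0.27·10 = 2.7 and β = 10 − 2.7 = 7.3.

α = 2.7, β = 7.3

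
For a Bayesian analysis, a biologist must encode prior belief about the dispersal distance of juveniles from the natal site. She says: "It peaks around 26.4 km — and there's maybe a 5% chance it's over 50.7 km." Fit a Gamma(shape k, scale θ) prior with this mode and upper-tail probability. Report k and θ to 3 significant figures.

k ≈ 7.52, θ ≈ 4.05

Gamma(k,θ) with k>1 has mode (k−1)θ, so θ = 26.4/(k−1).
Need P(X < 50.7) = 0.95 with θ tied to k this way. Start at k = 2, θ = 26.4: P(X<50.7) ≈ 0.572.
Too low — raise k to concentrate. Iterating converges to k ≈ 7.52.
Then θ = 26.4/(7.52−1) ≈ 4.05.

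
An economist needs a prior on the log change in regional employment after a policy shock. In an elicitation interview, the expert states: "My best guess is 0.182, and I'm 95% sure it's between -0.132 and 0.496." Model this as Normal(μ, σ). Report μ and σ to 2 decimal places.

A symmetric 95% interval runs μ ± z·σ with z = 1.96.
Half-width = 0.314, so σ = 0.314/1.96 = 0.16.
μ is the stated best guess, 0.18.

μ = 0.18, σ = 0.16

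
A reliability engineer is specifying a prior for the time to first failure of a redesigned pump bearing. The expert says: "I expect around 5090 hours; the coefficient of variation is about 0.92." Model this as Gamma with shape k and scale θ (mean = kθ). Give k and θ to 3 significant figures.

For Gamma(k, scale θ): mean = kθ, variance = kθ², so CV = 1/√k.
CV = 0.92, hence k = 1/CV² = 1.18.
Then θ = mean/k = 5090/1.18 = 4310.

k ≈ 1.18, θ ≈ 4310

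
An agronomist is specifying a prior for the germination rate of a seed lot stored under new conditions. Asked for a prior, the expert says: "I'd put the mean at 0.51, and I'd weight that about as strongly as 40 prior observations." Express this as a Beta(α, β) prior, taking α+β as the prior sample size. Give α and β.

Under the effective-sample-size interpretation, Beta(α, β) has prior mean α/(α+β) and prior sample size α+β.
So α+β = 40 and α/(α+β) = 0.51, giving α = 0.51·40 = 20.4 and β = 40 − 20.4 = 19.6.

α = 20.4, β = 19.6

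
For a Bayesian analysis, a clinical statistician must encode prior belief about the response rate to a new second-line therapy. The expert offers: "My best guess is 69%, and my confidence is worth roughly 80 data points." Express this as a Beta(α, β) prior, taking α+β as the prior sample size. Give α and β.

Under the effective-sample-size interpretation, Beta(α, β) has prior mean α/(α+β) and prior sample size α+β.
So α+β = 80 and α/(α+β) = 0.69, giving α = 0.69·80 = 55.2 and β = 80 − 55.2 = 24.8.

α = 55.2, β = 24.8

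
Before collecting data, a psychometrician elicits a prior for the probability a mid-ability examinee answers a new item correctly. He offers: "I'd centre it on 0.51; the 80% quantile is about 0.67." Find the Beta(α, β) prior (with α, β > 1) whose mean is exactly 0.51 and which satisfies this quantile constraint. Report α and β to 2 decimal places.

With mean 0.51 fixed, write α = 0.51s, β = 0.49s where s = α+β.
Need P(θ < 0.67) = 0.8 under Beta(0.51s, 0.49s). Normal approximation: (q−m)/√(m(1−m)/s) ≈ z_{0.8} = 0.842, so s ≈ 0.51·0.49·(0.842)²/(0.67−0.51)² = 6.9.
At s = 6.9: P(θ<0.67) ≈ 0.798. Adjusting to match 0.8 gives s ≈ 7.05.
So α = 0.51·7.05 ≈ 3.59, β = 0.49·7.05 ≈ 3.45.

α ≈ 3.59, β ≈ 3.45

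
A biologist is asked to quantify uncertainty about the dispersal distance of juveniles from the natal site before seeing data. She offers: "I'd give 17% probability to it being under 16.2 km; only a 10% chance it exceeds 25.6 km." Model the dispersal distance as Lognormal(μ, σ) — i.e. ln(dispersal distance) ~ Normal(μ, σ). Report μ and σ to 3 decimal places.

μ ≈ 2.980, σ ≈ 0.205

If T ~ Lognormal(μ,σ) then ln T ~ Normal(μ,σ), so the p-quantile of ln T is μ + z_p·σ.
ln(16.2) = 2.785 and ln(25.6) = 3.243; z_{0.17} = -0.9542, z_{0.9} = 1.282.
σ = (3.243 − 2.785)/(1.282 − (-0.9542)) = 0.205.
μ = 2.785 − (-0.9542)·0.205 = 2.980.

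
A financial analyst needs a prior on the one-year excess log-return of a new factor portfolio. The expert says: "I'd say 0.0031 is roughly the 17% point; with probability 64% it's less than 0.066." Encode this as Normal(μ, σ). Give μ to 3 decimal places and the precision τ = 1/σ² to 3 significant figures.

μ = 0.049, τ = 435

For Normal(μ,σ), the p-quantile is μ + z_p·σ. Here z_{0.17} = -0.9542, z_{0.64} = 0.3585.
So 0.0031 = μ − 0.9542σ and 0.066 = μ + 0.3585σ.
Subtracting: σ = (0.066 − 0.0031)/(0.3585 − (-0.9542)) = 0.048.
Then μ = 0.0031 − (-0.9542)·0.048 = 0.049.
Precision τ = 1/σ² = 1/0.04792² = 435.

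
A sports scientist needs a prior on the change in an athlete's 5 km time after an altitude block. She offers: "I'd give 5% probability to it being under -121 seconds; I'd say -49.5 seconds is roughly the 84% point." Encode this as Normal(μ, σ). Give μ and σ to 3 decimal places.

For Normal(μ,σ), the p-quantile is μ + z_p·σ. Here z_{0.05} = -1.645, z_{0.84} = 0.9945.
So -121 = μ − 1.645σ and -49.5 = μ + 0.9945σ.
Subtracting: σ = (-49.5 − -121)/(0.9945 − (-1.645)) = 27.090.
Then μ = -121 − (-1.645)·27.090 = -76.440.

μ = -76.440, σ = 27.090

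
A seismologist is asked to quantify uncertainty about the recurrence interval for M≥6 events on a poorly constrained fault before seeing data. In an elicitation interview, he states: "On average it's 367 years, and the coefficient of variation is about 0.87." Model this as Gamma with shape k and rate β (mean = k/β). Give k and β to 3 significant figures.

For Gamma(k, rate β): mean = k/β, variance = k/β², so CV = 1/√k.
CV = 0.87, hence k = 1/CV² = 1.32.
Then β = k/mean = 1.32/367 = 0.0036.

k ≈ 1.32, β ≈ 0.0036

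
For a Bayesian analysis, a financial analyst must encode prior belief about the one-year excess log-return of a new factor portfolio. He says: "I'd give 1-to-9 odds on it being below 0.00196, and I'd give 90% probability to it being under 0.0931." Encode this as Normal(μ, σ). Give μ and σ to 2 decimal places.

μ = 0.05, σ = 0.04

The p-quantile of Normal(μ,σ) is μ + z_p·σ, with z_{0.1} = -1.282 and z_{0.9} = 1.282.
Eliminate σ: μ = (z₂·x₁ − z₁·x₂)/(z₂ − z₁) = (1.282·0.00196 − (-1.282)·0.0931)/2.563 = 0.05.
Then σ = (x₂ − x₁)/(z₂ − z₁) = (0.0931 − 0.00196)/2.563 = 0.04.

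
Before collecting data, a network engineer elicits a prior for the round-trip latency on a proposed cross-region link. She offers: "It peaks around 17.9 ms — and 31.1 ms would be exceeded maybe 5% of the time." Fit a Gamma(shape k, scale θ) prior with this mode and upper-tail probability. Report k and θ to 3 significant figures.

Gamma(k,θ) with k>1 has mode (k−1)θ, so θ = 17.9/(k−1).
Need P(X < 31.1) = 0.95 with θ tied to k this way. Start at k = 2, θ = 17.9: P(X<31.1) ≈ 0.518.
Too low — raise k to concentrate. Iterating converges to k ≈ 10.1.
Then θ = 17.9/(10.1−1) ≈ 1.96.

k ≈ 10.1, θ ≈ 1.96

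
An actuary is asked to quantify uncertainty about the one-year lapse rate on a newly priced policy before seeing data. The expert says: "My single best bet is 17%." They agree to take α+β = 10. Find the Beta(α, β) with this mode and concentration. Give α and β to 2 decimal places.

For α,β > 1 the Beta mode is (α−1)/(α+β−2). With α+β = 10, the mode is (α−1)/8.
Set (α−1)/8 = 0.17 → α = 1 + 0.17·8 = 2.36.
β = 10 − α = 7.64.

α = 2.36, β = 7.64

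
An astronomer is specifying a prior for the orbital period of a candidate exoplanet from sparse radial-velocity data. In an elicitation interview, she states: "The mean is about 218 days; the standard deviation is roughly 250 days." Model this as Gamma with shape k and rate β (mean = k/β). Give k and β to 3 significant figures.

For Gamma(k, rate β): mean = k/β, variance = k/β², so CV = 1/√k.
CV = SD/mean = 250/218 = 1.147, hence k = 1/CV² = 0.76.
Then β = k/mean = 0.76/218 = 0.00349.

k ≈ 0.76, β ≈ 0.00349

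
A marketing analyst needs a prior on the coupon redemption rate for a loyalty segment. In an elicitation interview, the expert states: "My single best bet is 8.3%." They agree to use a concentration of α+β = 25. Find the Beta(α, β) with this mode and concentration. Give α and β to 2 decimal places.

α = 2.91, β = 22.09

For α,β > 1 the Beta mode is (α−1)/(α+β−2). With α+β = 25, the mode is (α−1)/23.
Set (α−1)/23 = 0.083 → α = 1 + 0.083·23 = 2.91.
β = 25 − α = 22.09.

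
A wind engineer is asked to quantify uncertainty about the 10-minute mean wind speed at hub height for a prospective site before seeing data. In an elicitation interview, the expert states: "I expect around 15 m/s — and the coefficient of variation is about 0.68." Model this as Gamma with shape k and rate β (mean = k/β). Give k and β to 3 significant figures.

For Gamma(k, rate β): mean = k/β, variance = k/β², so CV = 1/√k.
CV = 0.68, hence k = 1/CV² = 2.16.
Then β = k/mean = 2.16/15 = 0.144.

k ≈ 2.16, β ≈ 0.144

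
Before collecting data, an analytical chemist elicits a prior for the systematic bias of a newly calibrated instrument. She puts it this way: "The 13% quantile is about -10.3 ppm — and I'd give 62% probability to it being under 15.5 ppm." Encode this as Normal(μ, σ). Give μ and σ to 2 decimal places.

μ = 10.00, σ = 18.02

The p-quantile of Normal(μ,σ) is μ + z_p·σ, with z_{0.13} = -1.126 and z_{0.62} = 0.3055.
Eliminate σ: μ = (z₂·x₁ − z₁·x₂)/(z₂ − z₁) = (0.3055·-10.3 − (-1.126)·15.5)/1.432 = 10.00.
Then σ = (x₂ − x₁)/(z₂ − z₁) = (15.5 − -10.3)/1.432 = 18.02.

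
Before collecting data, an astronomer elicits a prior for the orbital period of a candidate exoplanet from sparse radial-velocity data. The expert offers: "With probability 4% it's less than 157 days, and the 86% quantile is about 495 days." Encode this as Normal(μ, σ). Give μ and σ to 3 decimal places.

For Normal(μ,σ), the p-quantile is μ + z_p·σ. Here z_{0.04} = -1.751, z_{0.86} = 1.08.
So 157 = μ − 1.751σ and 495 = μ + 1.08σ.
Subtracting: σ = (495 − 157)/(1.08 − (-1.751)) = 119.392.
Then μ = 157 − (-1.751)·119.392 = 366.018.

μ = 366.018, σ = 119.392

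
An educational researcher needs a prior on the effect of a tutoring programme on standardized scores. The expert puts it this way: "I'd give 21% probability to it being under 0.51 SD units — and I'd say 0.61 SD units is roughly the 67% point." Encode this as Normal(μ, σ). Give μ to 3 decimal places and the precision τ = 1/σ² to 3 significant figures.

The p-quantile of Normal(μ,σ) is μ + z_p·σ, with z_{0.21} = -0.8064 and z_{0.67} = 0.4399.
Eliminate σ: μ = (z₂·x₁ − z₁·x₂)/(z₂ − z₁) = (0.4399·0.51 − (-0.8064)·0.61)/1.246 = 0.575.
Then σ = (x₂ − x₁)/(z₂ − z₁) = (0.61 − 0.51)/1.246 = 0.080.
Precision τ = 1/σ² = 1/0.08024² = 155.

μ = 0.575, τ = 155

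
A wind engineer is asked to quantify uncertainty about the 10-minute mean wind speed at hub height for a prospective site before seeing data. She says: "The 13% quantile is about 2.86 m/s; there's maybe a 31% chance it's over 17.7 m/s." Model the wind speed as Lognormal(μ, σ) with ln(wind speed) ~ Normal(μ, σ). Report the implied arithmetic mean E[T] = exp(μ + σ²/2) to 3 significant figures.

E[T] ≈ 19.1 m/s

If T ~ Lognormal(μ,σ) then ln T ~ Normal(μ,σ), so the p-quantile of ln T is μ + z_p·σ.
ln(2.86) = 1.051 and ln(17.7) = 2.874; z_{0.13} = -1.126, z_{0.69} = 0.4959.
σ = (2.874 − 1.051)/(0.4959 − (-1.126)) = 1.124.
μ = 1.051 − (-1.126)·1.124 = 2.316.
E[T] = exp(μ + σ²/2) = exp(2.316 + 0.6312) = 19.1 m/s.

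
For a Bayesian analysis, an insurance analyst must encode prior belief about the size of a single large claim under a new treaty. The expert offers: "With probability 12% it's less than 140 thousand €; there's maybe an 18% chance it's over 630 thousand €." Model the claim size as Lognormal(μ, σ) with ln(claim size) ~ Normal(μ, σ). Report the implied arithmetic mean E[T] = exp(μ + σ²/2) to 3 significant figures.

If T ~ Lognormal(μ,σ) then ln T ~ Normal(μ,σ), so the p-quantile of ln T is μ + z_p·σ.
ln(140) = 4.942 and ln(630) = 6.446; z_{0.12} = -1.175, z_{0.82} = 0.9154.
σ = (6.446 − 4.942)/(0.9154 − (-1.175)) = 0.720.
μ = 4.942 − (-1.175)·0.720 = 5.787.
E[T] = exp(μ + σ²/2) = exp(5.787 + 0.2589) = 422 thousand €.

E[T] ≈ 422 thousand €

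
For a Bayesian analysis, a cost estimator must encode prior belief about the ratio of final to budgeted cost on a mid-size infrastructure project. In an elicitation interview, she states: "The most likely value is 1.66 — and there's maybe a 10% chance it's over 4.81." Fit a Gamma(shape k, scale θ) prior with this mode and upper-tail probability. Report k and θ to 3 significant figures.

Gamma(k,θ) with k>1 has mode (k−1)θ, so θ = 1.66/(k−1).
Need P(X < 4.81) = 0.9 with θ tied to k this way. Start at k = 2, θ = 1.66: P(X<4.81) ≈ 0.785.
Too low — raise k to concentrate. Iterating converges to k ≈ 2.68.
Then θ = 1.66/(2.68−1) ≈ 0.986.

k ≈ 2.68, θ ≈ 0.986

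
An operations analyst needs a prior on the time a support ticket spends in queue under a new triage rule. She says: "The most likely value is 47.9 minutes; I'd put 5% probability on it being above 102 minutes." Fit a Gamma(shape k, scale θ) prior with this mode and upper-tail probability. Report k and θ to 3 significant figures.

k ≈ 5.83, θ ≈ 9.92

Gamma(k,θ) with k>1 has mode (k−1)θ, so θ = 47.9/(k−1).
Need P(X < 102) = 0.95 with θ tied to k this way. Start at k = 2, θ = 47.9: P(X<102) ≈ 0.628.
Too low — raise k to concentrate. Iterating converges to k ≈ 5.83.
Then θ = 47.9/(5.83−1) ≈ 9.92.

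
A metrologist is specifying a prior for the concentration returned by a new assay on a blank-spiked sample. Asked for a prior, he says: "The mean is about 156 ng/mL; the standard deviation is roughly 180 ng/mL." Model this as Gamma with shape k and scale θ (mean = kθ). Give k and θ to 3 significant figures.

k ≈ 0.751, θ ≈ 208

For Gamma(k, scale θ): mean = kθ, variance = kθ², so CV = 1/√k.
CV = SD/mean = 180/156 = 1.154, hence k = 1/CV² = 0.751.
Then θ = mean/k = 156/0.751 = 208.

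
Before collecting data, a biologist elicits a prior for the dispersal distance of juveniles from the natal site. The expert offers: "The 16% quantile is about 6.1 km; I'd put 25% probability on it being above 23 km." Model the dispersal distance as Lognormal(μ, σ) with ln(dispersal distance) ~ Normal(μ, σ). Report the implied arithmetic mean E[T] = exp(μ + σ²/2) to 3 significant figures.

E[T] ≈ 18.5 km

If T ~ Lognormal(μ,σ) then ln T ~ Normal(μ,σ), so the p-quantile of ln T is μ + z_p·σ.
ln(6.1) = 1.808 and ln(23) = 3.135; z_{0.16} = -0.9945, z_{0.75} = 0.6745.
σ = (3.135 − 1.808)/(0.6745 − (-0.9945)) = 0.795.
μ = 1.808 − (-0.9945)·0.795 = 2.599.
E[T] = exp(μ + σ²/2) = exp(2.599 + 0.3162) = 18.5 km.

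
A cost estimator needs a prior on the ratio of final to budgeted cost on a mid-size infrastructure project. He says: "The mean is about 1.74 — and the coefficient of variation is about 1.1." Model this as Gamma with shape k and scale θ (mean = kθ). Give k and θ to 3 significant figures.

For Gamma(k, scale θ): mean = kθ, variance = kθ², so CV = 1/√k.
CV = 1.1, hence k = 1/CV² = 0.826.
Then θ = mean/k = 1.74/0.826 = 2.11.

k ≈ 0.826, θ ≈ 2.11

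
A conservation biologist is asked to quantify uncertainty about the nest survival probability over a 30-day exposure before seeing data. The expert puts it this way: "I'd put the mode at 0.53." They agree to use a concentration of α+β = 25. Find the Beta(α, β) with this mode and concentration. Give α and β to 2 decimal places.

For α,β > 1 the Beta mode is (α−1)/(α+β−2). With α+β = 25, the mode is (α−1)/23.
Set (α−1)/23 = 0.53 → α = 1 + 0.53·23 = 13.19.
β = 25 − α = 11.81.

α = 13.19, β = 11.81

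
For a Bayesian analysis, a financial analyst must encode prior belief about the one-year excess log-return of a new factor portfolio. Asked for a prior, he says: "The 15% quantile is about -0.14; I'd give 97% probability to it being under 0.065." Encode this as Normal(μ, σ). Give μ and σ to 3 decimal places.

For Normal(μ,σ), the p-quantile is μ + z_p·σ. Here z_{0.15} = -1.036, z_{0.97} = 1.881.
So -0.14 = μ − 1.036σ and 0.065 = μ + 1.881σ.
Subtracting: σ = (0.065 − -0.14)/(1.881 − (-1.036)) = 0.070.
Then μ = -0.14 − (-1.036)·0.070 = -0.067.

μ = -0.067, σ = 0.070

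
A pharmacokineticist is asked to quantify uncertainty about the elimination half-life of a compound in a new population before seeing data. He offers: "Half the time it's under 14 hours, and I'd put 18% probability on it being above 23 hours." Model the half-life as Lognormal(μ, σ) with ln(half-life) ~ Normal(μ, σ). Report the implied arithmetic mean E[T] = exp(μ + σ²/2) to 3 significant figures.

If T ~ Lognormal(μ,σ) then ln T ~ Normal(μ,σ), so the p-quantile of ln T is μ + z_p·σ.
ln(14) = 2.639 and ln(23) = 3.135; z_{0.5} = 0, z_{0.82} = 0.9154.
σ = (3.135 − 2.639)/(0.9154 − (0)) = 0.542.
μ = 2.639 − (0)·0.542 = 2.639.
E[T] = exp(μ + σ²/2) = exp(2.639 + 0.1471) = 16.2 hours.

E[T] ≈ 16.2 hours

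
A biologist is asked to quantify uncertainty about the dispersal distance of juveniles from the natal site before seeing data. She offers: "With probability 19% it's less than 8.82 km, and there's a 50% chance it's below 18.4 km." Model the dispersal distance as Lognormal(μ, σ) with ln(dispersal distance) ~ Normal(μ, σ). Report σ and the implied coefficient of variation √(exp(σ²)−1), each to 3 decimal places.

If T ~ Lognormal(μ,σ) then ln T ~ Normal(μ,σ), so the p-quantile of ln T is μ + z_p·σ.
ln(8.82) = 2.177 and ln(18.4) = 2.912; z_{0.19} = -0.8779, z_{0.5} = 0.
σ = (2.912 − 2.177)/(0 − (-0.8779)) = 0.838.
μ = 2.177 − (-0.8779)·0.838 = 2.912.
CV = √(exp(σ²)−1) = √(exp(0.7016)−1) = 1.008.

σ ≈ 0.838, CV ≈ 1.008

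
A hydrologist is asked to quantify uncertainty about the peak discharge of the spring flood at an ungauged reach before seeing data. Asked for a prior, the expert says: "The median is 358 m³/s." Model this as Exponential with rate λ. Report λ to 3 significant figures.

Exponential median = ln 2 / λ, so λ = ln 2 / 358.0 = 0.00194.

λ ≈ 0.00194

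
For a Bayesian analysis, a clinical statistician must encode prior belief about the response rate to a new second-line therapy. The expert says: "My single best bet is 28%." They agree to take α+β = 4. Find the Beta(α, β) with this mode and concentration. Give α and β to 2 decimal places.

α = 1.56, β = 2.44

For α,β > 1 the Beta mode is (α−1)/(α+β−2). With α+β = 4, the mode is (α−1)/2.
Set (α−1)/2 = 0.28 → α = 1 + 0.28·2 = 1.56.
β = 4 − α = 2.44.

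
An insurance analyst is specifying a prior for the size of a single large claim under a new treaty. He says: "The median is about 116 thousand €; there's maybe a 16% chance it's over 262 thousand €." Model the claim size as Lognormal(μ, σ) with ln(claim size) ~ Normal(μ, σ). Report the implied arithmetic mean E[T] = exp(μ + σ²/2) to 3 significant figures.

E[T] ≈ 162 thousand €

If T ~ Lognormal(μ,σ) then ln T ~ Normal(μ,σ), so the p-quantile of ln T is μ + z_p·σ.
ln(116) = 4.754 and ln(262) = 5.568; z_{0.5} = 0, z_{0.84} = 0.9945.
σ = (5.568 − 4.754)/(0.9945 − (0)) = 0.819.
μ = 4.754 − (0)·0.819 = 4.754.
E[T] = exp(μ + σ²/2) = exp(4.754 + 0.3356) = 162 thousand €.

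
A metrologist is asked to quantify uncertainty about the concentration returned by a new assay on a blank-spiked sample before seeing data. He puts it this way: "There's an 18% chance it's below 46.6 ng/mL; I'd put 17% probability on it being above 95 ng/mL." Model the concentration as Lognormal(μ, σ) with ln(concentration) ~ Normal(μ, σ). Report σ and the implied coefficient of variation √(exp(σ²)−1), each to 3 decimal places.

If T ~ Lognormal(μ,σ) then ln T ~ Normal(μ,σ), so the p-quantile of ln T is μ + z_p·σ.
ln(46.6) = 3.842 and ln(95) = 4.554; z_{0.18} = -0.9154, z_{0.83} = 0.9542.
σ = (4.554 − 3.842)/(0.9542 − (-0.9154)) = 0.381.
μ = 3.842 − (-0.9154)·0.381 = 4.190.
CV = √(exp(σ²)−1) = √(exp(0.1452)−1) = 0.395.

σ ≈ 0.381, CV ≈ 0.395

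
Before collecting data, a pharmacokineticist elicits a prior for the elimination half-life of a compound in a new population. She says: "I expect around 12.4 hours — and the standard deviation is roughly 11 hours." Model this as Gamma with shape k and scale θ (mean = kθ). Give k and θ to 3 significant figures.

For Gamma(k, scale θ): mean = kθ, variance = kθ², so CV = 1/√k.
CV = SD/mean = 11/12.4 = 0.8871, hence k = 1/CV² = 1.27.
Then θ = mean/k = 12.4/1.27 = 9.76.

k ≈ 1.27, θ ≈ 9.76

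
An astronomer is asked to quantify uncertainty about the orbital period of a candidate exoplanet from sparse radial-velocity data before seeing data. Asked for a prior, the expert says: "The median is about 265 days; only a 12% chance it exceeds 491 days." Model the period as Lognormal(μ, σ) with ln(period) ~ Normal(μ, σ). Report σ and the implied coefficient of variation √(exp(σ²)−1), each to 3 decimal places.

σ ≈ 0.525, CV ≈ 0.563

If T ~ Lognormal(μ,σ) then ln T ~ Normal(μ,σ), so the p-quantile of ln T is μ + z_p·σ.
ln(265) = 5.58 and ln(491) = 6.196; z_{0.5} = 0, z_{0.88} = 1.175.
σ = (6.196 − 5.58)/(1.175 − (0)) = 0.525.
μ = 5.58 − (0)·0.525 = 5.580.
CV = √(exp(σ²)−1) = √(exp(0.2755)−1) = 0.563.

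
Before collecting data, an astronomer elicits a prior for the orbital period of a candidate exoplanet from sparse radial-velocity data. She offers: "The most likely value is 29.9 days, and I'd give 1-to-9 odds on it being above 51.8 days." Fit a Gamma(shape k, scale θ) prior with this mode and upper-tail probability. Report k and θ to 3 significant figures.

Gamma(k,θ) with k>1 has mode (k−1)θ, so θ = 29.9/(k−1).
Need P(X < 51.8) = 0.9 with θ tied to k this way. Start at k = 2, θ = 29.9: P(X<51.8) ≈ 0.517.
Too low — raise k to concentrate. Iterating converges to k ≈ 7.28.
Then θ = 29.9/(7.28−1) ≈ 4.76.

k ≈ 7.28, θ ≈ 4.76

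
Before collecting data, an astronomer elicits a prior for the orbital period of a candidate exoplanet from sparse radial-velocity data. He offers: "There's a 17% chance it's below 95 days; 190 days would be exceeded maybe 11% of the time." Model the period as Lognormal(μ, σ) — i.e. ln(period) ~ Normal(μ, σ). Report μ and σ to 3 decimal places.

If T ~ Lognormal(μ,σ) then ln T ~ Normal(μ,σ), so the p-quantile of ln T is μ + z_p·σ.
ln(95) = 4.554 and ln(190) = 5.247; z_{0.17} = -0.9542, z_{0.89} = 1.227.
σ = (5.247 − 4.554)/(1.227 − (-0.9542)) = 0.318.
μ = 4.554 − (-0.9542)·0.318 = 4.857.

μ ≈ 4.857, σ ≈ 0.318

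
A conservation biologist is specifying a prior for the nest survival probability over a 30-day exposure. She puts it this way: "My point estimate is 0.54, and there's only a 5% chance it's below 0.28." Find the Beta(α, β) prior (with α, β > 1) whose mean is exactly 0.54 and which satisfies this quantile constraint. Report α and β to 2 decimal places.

With mean 0.54 fixed, write α = 0.54s, β = 0.46s where s = α+β.
Need P(θ < 0.28) = 0.05 under Beta(0.54s, 0.46s). Normal approximation: (q−m)/√(m(1−m)/s) ≈ z_{0.05} = -1.64, so s ≈ 0.54·0.46·(-1.64)²/(0.28−0.54)² = 9.9.
At s = 9.9: P(θ<0.28) ≈ 0.045. Adjusting to match 0.05 gives s ≈ 9.39.
So α = 0.54·9.39 ≈ 5.07, β = 0.46·9.39 ≈ 4.32.

α ≈ 5.07, β ≈ 4.32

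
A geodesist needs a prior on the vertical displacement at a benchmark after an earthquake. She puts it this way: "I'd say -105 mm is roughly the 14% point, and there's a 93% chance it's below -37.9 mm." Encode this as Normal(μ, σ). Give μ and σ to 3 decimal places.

μ = -76.641, σ = 26.251

The p-quantile of Normal(μ,σ) is μ + z_p·σ, with z_{0.14} = -1.08 and z_{0.93} = 1.476.
Eliminate σ: μ = (z₂·x₁ − z₁·x₂)/(z₂ − z₁) = (1.476·-105 − (-1.08)·-37.9)/2.556 = -76.641.
Then σ = (x₂ − x₁)/(z₂ − z₁) = (-37.9 − -105)/2.556 = 26.251.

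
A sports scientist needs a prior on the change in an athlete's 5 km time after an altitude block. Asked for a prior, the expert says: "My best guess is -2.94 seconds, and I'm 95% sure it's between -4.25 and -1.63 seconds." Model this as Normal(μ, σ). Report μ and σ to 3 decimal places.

μ = -2.940, σ = 0.668

A symmetric 95% interval runs μ ± z·σ with z = 1.96.
Half-width = 1.31, so σ = 1.31/1.96 = 0.668.
μ is the stated best guess, -2.940.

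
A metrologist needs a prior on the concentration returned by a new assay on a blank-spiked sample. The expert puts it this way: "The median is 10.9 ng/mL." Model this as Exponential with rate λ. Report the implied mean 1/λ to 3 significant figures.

Exponential median = ln 2 / λ, so λ = ln 2 / 10.9 = 0.0636.
Mean = 1/λ = 15.7 ng/mL.

mean ≈ 15.7 ng/mL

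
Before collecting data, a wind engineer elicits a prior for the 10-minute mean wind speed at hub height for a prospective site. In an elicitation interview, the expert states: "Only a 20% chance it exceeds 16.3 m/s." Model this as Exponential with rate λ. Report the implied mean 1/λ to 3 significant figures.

P(T > 16.3) = e^(−λ·16.3) = 0.2, so λ = −ln(0.2)/16.3 = 0.0987.
Mean = 1/λ = 10.1 m/s.

mean ≈ 10.1 m/s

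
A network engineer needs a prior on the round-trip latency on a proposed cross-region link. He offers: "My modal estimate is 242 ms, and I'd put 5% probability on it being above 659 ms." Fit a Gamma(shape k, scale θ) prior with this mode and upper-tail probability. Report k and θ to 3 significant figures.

k ≈ 3.68, θ ≈ 90.4

Gamma(k,θ) with k>1 has mode (k−1)θ, so θ = 242/(k−1).
Need P(X < 659) = 0.95 with θ tied to k this way. Start at k = 2, θ = 242: P(X<659) ≈ 0.756.
Too low — raise k to concentrate. Iterating converges to k ≈ 3.68.
Then θ = 242/(3.68−1) ≈ 90.4.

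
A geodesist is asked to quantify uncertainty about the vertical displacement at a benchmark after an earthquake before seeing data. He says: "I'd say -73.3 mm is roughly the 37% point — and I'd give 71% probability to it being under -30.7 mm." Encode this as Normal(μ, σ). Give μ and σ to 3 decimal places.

The p-quantile of Normal(μ,σ) is μ + z_p·σ, with z_{0.37} = -0.3319 and z_{0.71} = 0.5534.
Eliminate σ: μ = (z₂·x₁ − z₁·x₂)/(z₂ − z₁) = (0.5534·-73.3 − (-0.3319)·-30.7)/0.8852 = -57.330.
Then σ = (x₂ − x₁)/(z₂ − z₁) = (-30.7 − -73.3)/0.8852 = 48.123.

μ = -57.330, σ = 48.123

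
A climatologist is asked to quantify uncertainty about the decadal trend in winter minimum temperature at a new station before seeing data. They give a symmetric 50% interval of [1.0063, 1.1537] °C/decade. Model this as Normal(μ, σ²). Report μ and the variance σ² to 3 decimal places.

A symmetric 50% interval runs μ ± z·σ with z = 0.6745.
Half-width = 0.0737, so σ = 0.0737/0.6745 = 0.1093 and σ² = 0.012.
μ is the interval midpoint, 1.080.

μ = 1.080, σ² = 0.012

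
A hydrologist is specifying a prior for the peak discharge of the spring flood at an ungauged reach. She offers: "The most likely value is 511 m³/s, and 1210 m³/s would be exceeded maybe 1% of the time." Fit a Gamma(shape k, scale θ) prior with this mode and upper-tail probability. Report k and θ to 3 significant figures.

Gamma(k,θ) with k>1 has mode (k−1)θ, so θ = 511/(k−1).
Need P(X < 1210) = 0.99 with θ tied to k this way. Start at k = 2, θ = 511: P(X<1210) ≈ 0.685.
Too low — raise k to concentrate. Iterating converges to k ≈ 7.39.
Then θ = 511/(7.39−1) ≈ 80.

k ≈ 7.39, θ ≈ 80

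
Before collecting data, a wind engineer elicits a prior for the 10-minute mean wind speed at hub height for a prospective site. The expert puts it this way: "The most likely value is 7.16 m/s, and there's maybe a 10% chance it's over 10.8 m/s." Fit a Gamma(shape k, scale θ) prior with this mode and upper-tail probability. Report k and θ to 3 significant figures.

k ≈ 12, θ ≈ 0.65

Gamma(k,θ) with k>1 has mode (k−1)θ, so θ = 7.16/(k−1).
Need P(X < 10.8) = 0.9 with θ tied to k this way. Start at k = 2, θ = 7.16: P(X<10.8) ≈ 0.445.
Too low — raise k to concentrate. Iterating converges to k ≈ 12.
Then θ = 7.16/(12−1) ≈ 0.65.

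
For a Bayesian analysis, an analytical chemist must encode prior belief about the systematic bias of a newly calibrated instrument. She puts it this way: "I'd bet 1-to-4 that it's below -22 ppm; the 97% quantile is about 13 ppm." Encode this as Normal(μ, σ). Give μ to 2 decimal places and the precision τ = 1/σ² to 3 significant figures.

For Normal(μ,σ), the p-quantile is μ + z_p·σ. Here z_{0.2} = -0.8416, z_{0.97} = 1.881.
So -22 = μ − 0.8416σ and 13 = μ + 1.881σ.
Subtracting: σ = (13 − -22)/(1.881 − (-0.8416)) = 12.86.
Then μ = -22 − (-0.8416)·12.86 = -11.18.
Precision τ = 1/σ² = 1/12.86² = 0.00605.

μ = -11.18, τ = 0.00605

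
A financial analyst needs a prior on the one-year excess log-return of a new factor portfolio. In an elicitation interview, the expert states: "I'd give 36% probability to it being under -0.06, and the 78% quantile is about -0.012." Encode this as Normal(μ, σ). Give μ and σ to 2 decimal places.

For Normal(μ,σ), the p-quantile is μ + z_p·σ. Here z_{0.36} = -0.3585, z_{0.78} = 0.7722.
So -0.06 = μ − 0.3585σ and -0.012 = μ + 0.7722σ.
Subtracting: σ = (-0.012 − -0.06)/(0.7722 − (-0.3585)) = 0.04.
Then μ = -0.06 − (-0.3585)·0.04 = -0.04.

μ = -0.04, σ = 0.04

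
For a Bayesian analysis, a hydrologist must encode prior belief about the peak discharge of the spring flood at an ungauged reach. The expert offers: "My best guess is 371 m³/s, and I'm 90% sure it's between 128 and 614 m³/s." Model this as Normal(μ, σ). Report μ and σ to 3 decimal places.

μ = 371.000, σ = 147.734

A symmetric 90% interval runs μ ± z·σ with z = 1.645.
Half-width = 243, so σ = 243/1.645 = 147.734.
μ is the stated best guess, 371.000.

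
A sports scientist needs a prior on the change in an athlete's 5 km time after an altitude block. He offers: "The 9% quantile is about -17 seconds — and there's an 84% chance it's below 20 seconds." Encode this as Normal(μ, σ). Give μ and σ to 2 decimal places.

The p-quantile of Normal(μ,σ) is μ + z_p·σ, with z_{0.09} = -1.341 and z_{0.84} = 0.9945.
Eliminate σ: μ = (z₂·x₁ − z₁·x₂)/(z₂ − z₁) = (0.9945·-17 − (-1.341)·20)/2.335 = 4.24.
Then σ = (x₂ − x₁)/(z₂ − z₁) = (20 − -17)/2.335 = 15.84.

μ = 4.24, σ = 15.84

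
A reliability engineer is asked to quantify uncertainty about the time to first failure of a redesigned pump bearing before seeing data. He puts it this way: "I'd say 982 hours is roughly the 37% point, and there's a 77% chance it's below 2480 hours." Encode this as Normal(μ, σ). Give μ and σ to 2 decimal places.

μ = 1446.29, σ = 1399.08

The p-quantile of Normal(μ,σ) is μ + z_p·σ, with z_{0.37} = -0.3319 and z_{0.77} = 0.7388.
Eliminate σ: μ = (z₂·x₁ − z₁·x₂)/(z₂ − z₁) = (0.7388·982 − (-0.3319)·2480)/1.071 = 1446.29.
Then σ = (x₂ − x₁)/(z₂ − z₁) = (2480 − 982)/1.071 = 1399.08.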